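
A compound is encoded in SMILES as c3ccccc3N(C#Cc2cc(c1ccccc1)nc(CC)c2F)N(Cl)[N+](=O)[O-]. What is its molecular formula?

C21H16ClFN4O2

Heavy atoms from the SMILES: 21 C, 1 Cl, 1 F, 4 N, 2 O.
Implicit hydrogens by atom environment:
  11 × C (aromatic): 1 H each → 11
  6 × C (aromatic): no H
  2 × C: no H
  2 × N: no H
  1 × C: 3 H
  1 × C: 2 H
  1 × Cl: no H
  1 × F: no H
  1 × N (aromatic): no H
  1 × N (charge +1): no H
  1 × O: no H
  1 × O (charge -1): no H
  Total hydrogens = 16.
Molecular formula: C21H16ClFN4O2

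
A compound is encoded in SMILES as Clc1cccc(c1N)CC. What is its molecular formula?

C8H10ClN

Heavy atoms from the SMILES: 8 C, 1 Cl, 1 N.
Implicit hydrogens by atom environment:
  3 × C (aromatic): 1 H each → 3
  3 × C (aromatic): no H
  1 × C: 3 H
  1 × C: 2 H
  1 × Cl: no H
  1 × N: 2 H
  Total hydrogens = 10.
Molecular formula: C8H10ClN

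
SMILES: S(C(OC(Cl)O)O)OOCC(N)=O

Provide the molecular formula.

C4H8ClNO6S

Heavy atoms from the SMILES: 4 C, 1 Cl, 1 N, 6 O, 1 S.
Implicit hydrogens by atom environment:
  4 × O: no H
  2 × C: 1 H each → 2
  2 × O: 1 H each → 2
  1 × C: 2 H
  1 × C: no H
  1 × Cl: no H
  1 × N: 2 H
  1 × S: no H
  Total hydrogens = 8.
Molecular formula: C4H8ClNO6S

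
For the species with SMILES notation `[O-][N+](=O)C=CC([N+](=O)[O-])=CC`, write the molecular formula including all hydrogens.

Heavy atoms from the SMILES: 5 C, 2 N, 4 O.
Implicit hydrogens by atom environment:
  3 × C: 1 H each → 3
  2 × N (charge +1): no H
  2 × O: no H
  2 × O (charge -1): no H
  1 × C: 3 H
  1 × C: no H
  Total hydrogens = 6.
Molecular formula: C5H6N2O4

C5H6N2O4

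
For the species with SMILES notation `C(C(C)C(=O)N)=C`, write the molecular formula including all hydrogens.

C5H9NO

Heavy atoms from the SMILES: 5 C, 1 N, 1 O.
Implicit hydrogens by atom environment:
  2 × C: 1 H each → 2
  1 × C: 3 H
  1 × C: 2 H
  1 × C: no H
  1 × N: 2 H
  1 × O: no H
  Total hydrogens = 9.
Molecular formula: C5H9NO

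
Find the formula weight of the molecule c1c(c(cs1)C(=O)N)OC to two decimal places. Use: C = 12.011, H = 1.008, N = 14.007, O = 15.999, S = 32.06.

157.19

Molecular formula: C6H7NO2S.
M = 6×12.011 + 7×1.008 + 1×14.007 + 2×15.999 + 1×32.06 = 157.19 g/mol.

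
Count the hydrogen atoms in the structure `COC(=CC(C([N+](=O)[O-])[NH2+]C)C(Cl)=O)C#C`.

12

Hydrogens are implicit in SMILES; fill each atom to its normal valence:
  4 × C: 1 H each → 4
  3 × C: no H
  3 × O: no H
  2 × C: 3 H each → 6
  1 × Cl: no H
  1 × N (charge +1): 2 H
  1 × N (charge +1): no H
  1 × O (charge -1): no H
  Total hydrogens = 12.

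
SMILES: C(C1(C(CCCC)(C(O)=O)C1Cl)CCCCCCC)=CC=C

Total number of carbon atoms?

19

The symbol for carbon appears 19 times in the SMILES. (Cl is a single chlorine, not C + l.)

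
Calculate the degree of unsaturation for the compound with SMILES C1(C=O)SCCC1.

2

Molecular formula from the SMILES: C5H8OS.
DoU = (2C + 2 + N − H − X)/2 = (2·5 + 2 + 0 − 8 − 0)/2 = 4/2 = 2.
(Structurally: 1 ring(s) + 1 π bond(s) = 2.)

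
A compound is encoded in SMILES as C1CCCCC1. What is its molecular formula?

Heavy atoms from the SMILES: 6 C.
Implicit hydrogens by atom environment:
  6 × C: 2 H each → 12
  Total hydrogens = 12.
Molecular formula: C6H12

C6H12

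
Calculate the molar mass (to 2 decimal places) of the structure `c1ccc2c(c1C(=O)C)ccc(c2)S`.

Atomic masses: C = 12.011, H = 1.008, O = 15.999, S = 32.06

202.27

Molecular formula: C12H10OS.
M = 12×12.011 + 10×1.008 + 1×15.999 + 1×32.06 = 202.27 g/mol.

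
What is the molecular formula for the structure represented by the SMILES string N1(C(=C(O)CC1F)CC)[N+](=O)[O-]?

Heavy atoms from the SMILES: 6 C, 1 F, 2 N, 3 O.
Implicit hydrogens by atom environment:
  2 × C: 2 H each → 4
  2 × C: no H
  1 × C: 3 H
  1 × C: 1 H
  1 × F: no H
  1 × N: no H
  1 × N (charge +1): no H
  1 × O: 1 H
  1 × O: no H
  1 × O (charge -1): no H
  Total hydrogens = 9.
Molecular formula: C6H9FN2O3

C6H9FN2O3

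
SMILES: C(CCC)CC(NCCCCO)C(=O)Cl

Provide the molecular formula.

C11H22ClNO2

Heavy atoms from the SMILES: 11 C, 1 Cl, 1 N, 2 O.
Implicit hydrogens by atom environment:
  8 × C: 2 H each → 16
  1 × C: 3 H
  1 × C: 1 H
  1 × C: no H
  1 × Cl: no H
  1 × N: 1 H
  1 × O: 1 H
  1 × O: no H
  Total hydrogens = 22.
Molecular formula: C11H22ClNO2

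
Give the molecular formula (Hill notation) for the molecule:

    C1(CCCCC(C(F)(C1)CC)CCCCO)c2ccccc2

Heavy atoms from the SMILES: 20 C, 1 F, 1 O.
Implicit hydrogens by atom environment:
  10 × C: 2 H each → 20
  5 × C (aromatic): 1 H each → 5
  2 × C: 1 H each → 2
  1 × C: 3 H
  1 × C: no H
  1 × C (aromatic): no H
  1 × F: no H
  1 × O: 1 H
  Total hydrogens = 31.
Molecular formula: C20H31FO

C20H31FO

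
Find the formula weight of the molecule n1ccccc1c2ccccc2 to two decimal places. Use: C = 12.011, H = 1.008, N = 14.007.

155.20

Molecular formula: C11H9N.
M = 11×12.011 + 9×1.008 + 1×14.007 = 155.20 g/mol.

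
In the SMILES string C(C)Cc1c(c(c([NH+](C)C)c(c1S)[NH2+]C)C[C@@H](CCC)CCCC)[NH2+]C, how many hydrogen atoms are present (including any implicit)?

Hydrogens are implicit in SMILES; fill each atom to its normal valence:
  8 × C: 2 H each → 16
  7 × C: 3 H each → 21
  6 × C (aromatic): no H
  2 × N (charge +1): 2 H each → 4
  1 × C: 1 H
  1 × N (charge +1): 1 H
  1 × S: 1 H
  Total hydrogens = 44.

44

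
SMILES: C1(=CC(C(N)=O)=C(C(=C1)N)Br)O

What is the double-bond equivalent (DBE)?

5

Molecular formula from the SMILES: C7H7BrN2O2.
DoU = (2C + 2 + N − H − X)/2 = (2·7 + 2 + 2 − 7 − 1)/2 = 10/2 = 5.
(Structurally: 1 ring(s) + 4 π bond(s) = 5.)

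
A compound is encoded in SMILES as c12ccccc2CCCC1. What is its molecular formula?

C10H12

Heavy atoms from the SMILES: 10 C.
Implicit hydrogens by atom environment:
  4 × C: 2 H each → 8
  4 × C (aromatic): 1 H each → 4
  2 × C (aromatic): no H
  Total hydrogens = 12.
Molecular formula: C10H12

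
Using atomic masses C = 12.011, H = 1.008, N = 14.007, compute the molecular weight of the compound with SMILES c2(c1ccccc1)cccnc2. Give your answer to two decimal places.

Molecular formula: C11H9N.
M = 11×12.011 + 9×1.008 + 1×14.007 = 155.20 g/mol.

155.20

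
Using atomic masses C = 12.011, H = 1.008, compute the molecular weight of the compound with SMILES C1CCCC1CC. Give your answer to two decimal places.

98.19

Molecular formula: C7H14.
M = 7×12.011 + 14×1.008 = 98.19 g/mol.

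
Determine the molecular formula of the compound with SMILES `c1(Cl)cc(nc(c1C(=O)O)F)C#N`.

Heavy atoms from the SMILES: 7 C, 1 Cl, 1 F, 2 N, 2 O.
Implicit hydrogens by atom environment:
  4 × C (aromatic): no H
  2 × C: no H
  1 × C (aromatic): 1 H
  1 × Cl: no H
  1 × F: no H
  1 × N (aromatic): no H
  1 × N: no H
  1 × O: 1 H
  1 × O: no H
  Total hydrogens = 2.
Molecular formula: C7H2ClFN2O2

C7H2ClFN2O2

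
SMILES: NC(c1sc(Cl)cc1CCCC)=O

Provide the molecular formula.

Heavy atoms from the SMILES: 9 C, 1 Cl, 1 N, 1 O, 1 S.
Implicit hydrogens by atom environment:
  3 × C: 2 H each → 6
  3 × C (aromatic): no H
  1 × C: 3 H
  1 × C (aromatic): 1 H
  1 × C: no H
  1 × Cl: no H
  1 × N: 2 H
  1 × O: no H
  1 × S (aromatic): no H
  Total hydrogens = 12.
Molecular formula: C9H12ClNOS

C9H12ClNOS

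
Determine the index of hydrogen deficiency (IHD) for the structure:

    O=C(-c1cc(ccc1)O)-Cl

Molecular formula from the SMILES: C7H5ClO2.
DoU = (2C + 2 + N − H − X)/2 = (2·7 + 2 + 0 − 5 − 1)/2 = 10/2 = 5.
(Structurally: 1 ring(s) + 4 π bond(s) = 5.)

5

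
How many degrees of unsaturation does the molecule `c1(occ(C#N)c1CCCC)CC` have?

Molecular formula from the SMILES: C11H15NO.
DoU = (2C + 2 + N − H − X)/2 = (2·11 + 2 + 1 − 15 − 0)/2 = 10/2 = 5.
(Structurally: 1 ring(s) + 4 π bond(s) = 5.)

5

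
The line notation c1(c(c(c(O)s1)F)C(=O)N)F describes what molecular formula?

C5H3F2NO2S

Heavy atoms from the SMILES: 5 C, 2 F, 1 N, 2 O, 1 S.
Implicit hydrogens by atom environment:
  4 × C (aromatic): no H
  2 × F: no H
  1 × C: no H
  1 × N: 2 H
  1 × O: 1 H
  1 × O: no H
  1 × S (aromatic): no H
  Total hydrogens = 3.
Molecular formula: C5H3F2NO2S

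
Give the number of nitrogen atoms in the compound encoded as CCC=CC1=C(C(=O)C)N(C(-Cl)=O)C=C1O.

1

The symbol for nitrogen appears 1 time in the SMILES.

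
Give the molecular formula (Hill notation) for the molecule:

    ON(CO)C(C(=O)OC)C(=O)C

C6H11NO5

Heavy atoms from the SMILES: 6 C, 1 N, 5 O.
Implicit hydrogens by atom environment:
  3 × O: no H
  2 × C: 3 H each → 6
  2 × C: no H
  2 × O: 1 H each → 2
  1 × C: 2 H
  1 × C: 1 H
  1 × N: no H
  Total hydrogens = 11.
Molecular formula: C6H11NO5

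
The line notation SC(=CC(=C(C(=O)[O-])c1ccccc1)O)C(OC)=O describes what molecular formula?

C13H11O5S-

Heavy atoms from the SMILES: 13 C, 5 O, 1 S.
Implicit hydrogens by atom environment:
  5 × C (aromatic): 1 H each → 5
  5 × C: no H
  3 × O: no H
  1 × C: 3 H
  1 × C: 1 H
  1 × C (aromatic): no H
  1 × O: 1 H
  1 × O (charge -1): no H
  1 × S: 1 H
  Total hydrogens = 11.
Net charge -1.
Molecular formula: C13H11O5S-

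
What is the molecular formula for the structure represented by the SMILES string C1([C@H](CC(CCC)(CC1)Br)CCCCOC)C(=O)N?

Heavy atoms from the SMILES: 1 Br, 15 C, 1 N, 2 O.
Implicit hydrogens by atom environment:
  9 × C: 2 H each → 18
  2 × C: 3 H each → 6
  2 × C: 1 H each → 2
  2 × C: no H
  2 × O: no H
  1 × Br: no H
  1 × N: 2 H
  Total hydrogens = 28.
Molecular formula: C15H28BrNO2

C15H28BrNO2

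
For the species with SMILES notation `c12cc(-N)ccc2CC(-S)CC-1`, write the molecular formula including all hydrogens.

Heavy atoms from the SMILES: 10 C, 1 N, 1 S.
Implicit hydrogens by atom environment:
  3 × C: 2 H each → 6
  3 × C (aromatic): 1 H each → 3
  3 × C (aromatic): no H
  1 × C: 1 H
  1 × N: 2 H
  1 × S: 1 H
  Total hydrogens = 13.
Molecular formula: C10H13NS

C10H13NS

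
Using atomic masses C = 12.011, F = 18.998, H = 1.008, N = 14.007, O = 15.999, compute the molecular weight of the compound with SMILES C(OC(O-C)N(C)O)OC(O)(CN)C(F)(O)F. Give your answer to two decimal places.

Molecular formula: C7H16F2N2O6.
M = 7×12.011 + 2×18.998 + 16×1.008 + 2×14.007 + 6×15.999 = 262.21 g/mol.

262.21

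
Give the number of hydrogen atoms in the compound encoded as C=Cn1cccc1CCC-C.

15

Hydrogens are implicit in SMILES; fill each atom to its normal valence:
  4 × C: 2 H each → 8
  3 × C (aromatic): 1 H each → 3
  1 × C: 3 H
  1 × C: 1 H
  1 × C (aromatic): no H
  1 × N (aromatic): no H
  Total hydrogens = 15.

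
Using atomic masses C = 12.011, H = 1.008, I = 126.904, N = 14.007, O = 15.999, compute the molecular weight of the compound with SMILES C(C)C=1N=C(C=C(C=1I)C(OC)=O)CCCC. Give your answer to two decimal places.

347.20

Molecular formula: C13H18INO2.
M = 13×12.011 + 18×1.008 + 1×126.904 + 1×14.007 + 2×15.999 = 347.20 g/mol.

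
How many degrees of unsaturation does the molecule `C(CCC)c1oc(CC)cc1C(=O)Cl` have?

Molecular formula from the SMILES: C11H15ClO2.
DoU = (2C + 2 + N − H − X)/2 = (2·11 + 2 + 0 − 15 − 1)/2 = 8/2 = 4.
(Structurally: 1 ring(s) + 3 π bond(s) = 4.)

4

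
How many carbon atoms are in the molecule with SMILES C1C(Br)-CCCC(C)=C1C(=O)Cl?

9

The symbol for carbon appears 9 times in the SMILES. (Cl is a single chlorine, not C + l.)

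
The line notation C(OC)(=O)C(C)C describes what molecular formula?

C5H10O2

Heavy atoms from the SMILES: 5 C, 2 O.
Implicit hydrogens by atom environment:
  3 × C: 3 H each → 9
  2 × O: no H
  1 × C: 1 H
  1 × C: no H
  Total hydrogens = 10.
Molecular formula: C5H10O2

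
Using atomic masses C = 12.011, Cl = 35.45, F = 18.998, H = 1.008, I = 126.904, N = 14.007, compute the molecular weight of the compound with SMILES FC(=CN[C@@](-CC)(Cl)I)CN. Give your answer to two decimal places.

Molecular formula: C6H11ClFIN2.
M = 6×12.011 + 1×35.45 + 1×18.998 + 11×1.008 + 1×126.904 + 2×14.007 = 292.52 g/mol.

292.52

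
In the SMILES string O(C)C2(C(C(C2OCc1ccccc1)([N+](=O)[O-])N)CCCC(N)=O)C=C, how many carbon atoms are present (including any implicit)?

18

The symbol for carbon appears 18 times in the SMILES. Lowercase c denotes aromatic carbon and counts toward C.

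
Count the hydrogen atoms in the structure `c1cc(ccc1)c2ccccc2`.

Hydrogens are implicit in SMILES; fill each atom to its normal valence:
  10 × C (aromatic): 1 H each → 10
  2 × C (aromatic): no H
  Total hydrogens = 10.

10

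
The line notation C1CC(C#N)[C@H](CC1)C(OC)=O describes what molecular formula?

C9H13NO2

Heavy atoms from the SMILES: 9 C, 1 N, 2 O.
Implicit hydrogens by atom environment:
  4 × C: 2 H each → 8
  2 × C: 1 H each → 2
  2 × C: no H
  2 × O: no H
  1 × C: 3 H
  1 × N: no H
  Total hydrogens = 13.
Molecular formula: C9H13NO2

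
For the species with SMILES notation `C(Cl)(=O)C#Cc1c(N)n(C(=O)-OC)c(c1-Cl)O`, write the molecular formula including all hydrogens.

C9H6Cl2N2O4

Heavy atoms from the SMILES: 9 C, 2 Cl, 2 N, 4 O.
Implicit hydrogens by atom environment:
  4 × C (aromatic): no H
  4 × C: no H
  3 × O: no H
  2 × Cl: no H
  1 × C: 3 H
  1 × N: 2 H
  1 × N (aromatic): no H
  1 × O: 1 H
  Total hydrogens = 6.
Molecular formula: C9H6Cl2N2O4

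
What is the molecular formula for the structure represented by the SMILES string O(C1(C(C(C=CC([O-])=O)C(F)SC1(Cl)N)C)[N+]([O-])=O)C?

Heavy atoms from the SMILES: 10 C, 1 Cl, 1 F, 2 N, 5 O, 1 S.
Implicit hydrogens by atom environment:
  5 × C: 1 H each → 5
  3 × C: no H
  3 × O: no H
  2 × C: 3 H each → 6
  2 × O (charge -1): no H
  1 × Cl: no H
  1 × F: no H
  1 × N: 2 H
  1 × N (charge +1): no H
  1 × S: no H
  Total hydrogens = 13.
Net charge -1.
Molecular formula: C10H13ClFN2O5S-

C10H13ClFN2O5S-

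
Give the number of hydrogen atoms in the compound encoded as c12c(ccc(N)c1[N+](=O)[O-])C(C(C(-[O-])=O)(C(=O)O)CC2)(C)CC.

17

Hydrogens are implicit in SMILES; fill each atom to its normal valence:
  4 × C (aromatic): no H
  4 × C: no H
  3 × C: 2 H each → 6
  3 × O: no H
  2 × C: 3 H each → 6
  2 × C (aromatic): 1 H each → 2
  2 × O (charge -1): no H
  1 × N: 2 H
  1 × N (charge +1): no H
  1 × O: 1 H
  Total hydrogens = 17.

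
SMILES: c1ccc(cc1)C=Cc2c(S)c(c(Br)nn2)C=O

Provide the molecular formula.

C13H9BrN2OS

Heavy atoms from the SMILES: 1 Br, 13 C, 2 N, 1 O, 1 S.
Implicit hydrogens by atom environment:
  5 × C (aromatic): 1 H each → 5
  5 × C (aromatic): no H
  3 × C: 1 H each → 3
  2 × N (aromatic): no H
  1 × Br: no H
  1 × O: no H
  1 × S: 1 H
  Total hydrogens = 9.
Molecular formula: C13H9BrN2OS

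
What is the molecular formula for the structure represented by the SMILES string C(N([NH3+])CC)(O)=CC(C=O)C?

Heavy atoms from the SMILES: 7 C, 2 N, 2 O.
Implicit hydrogens by atom environment:
  3 × C: 1 H each → 3
  2 × C: 3 H each → 6
  1 × C: 2 H
  1 × C: no H
  1 × N (charge +1): 3 H
  1 × N: no H
  1 × O: 1 H
  1 × O: no H
  Total hydrogens = 15.
Net charge +1.
Molecular formula: C7H15N2O2+

C7H15N2O2+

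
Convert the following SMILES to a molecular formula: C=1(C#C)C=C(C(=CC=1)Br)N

C8H6BrN

Heavy atoms from the SMILES: 1 Br, 8 C, 1 N.
Implicit hydrogens by atom environment:
  3 × C (aromatic): 1 H each → 3
  3 × C (aromatic): no H
  1 × Br: no H
  1 × C: 1 H
  1 × C: no H
  1 × N: 2 H
  Total hydrogens = 6.
Molecular formula: C8H6BrN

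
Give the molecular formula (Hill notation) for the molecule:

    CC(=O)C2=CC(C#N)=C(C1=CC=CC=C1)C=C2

Heavy atoms from the SMILES: 15 C, 1 N, 1 O.
Implicit hydrogens by atom environment:
  8 × C (aromatic): 1 H each → 8
  4 × C (aromatic): no H
  2 × C: no H
  1 × C: 3 H
  1 × N: no H
  1 × O: no H
  Total hydrogens = 11.
Molecular formula: C15H11NO

C15H11NO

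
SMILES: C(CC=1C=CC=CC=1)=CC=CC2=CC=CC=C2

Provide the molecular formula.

C17H16

Heavy atoms from the SMILES: 17 C.
Implicit hydrogens by atom environment:
  10 × C (aromatic): 1 H each → 10
  4 × C: 1 H each → 4
  2 × C (aromatic): no H
  1 × C: 2 H
  Total hydrogens = 16.
Molecular formula: C17H16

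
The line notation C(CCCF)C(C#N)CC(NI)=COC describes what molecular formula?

Heavy atoms from the SMILES: 10 C, 1 F, 1 I, 2 N, 1 O.
Implicit hydrogens by atom environment:
  5 × C: 2 H each → 10
  2 × C: 1 H each → 2
  2 × C: no H
  1 × C: 3 H
  1 × F: no H
  1 × I: no H
  1 × N: 1 H
  1 × N: no H
  1 × O: no H
  Total hydrogens = 16.
Molecular formula: C10H16FIN2O

C10H16FIN2O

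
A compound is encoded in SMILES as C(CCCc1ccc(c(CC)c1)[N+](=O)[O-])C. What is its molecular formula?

C13H19NO2

Heavy atoms from the SMILES: 13 C, 1 N, 2 O.
Implicit hydrogens by atom environment:
  5 × C: 2 H each → 10
  3 × C (aromatic): 1 H each → 3
  3 × C (aromatic): no H
  2 × C: 3 H each → 6
  1 × N (charge +1): no H
  1 × O: no H
  1 × O (charge -1): no H
  Total hydrogens = 19.
Molecular formula: C13H19NO2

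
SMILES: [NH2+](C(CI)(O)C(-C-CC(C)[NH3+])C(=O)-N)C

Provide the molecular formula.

Heavy atoms from the SMILES: 9 C, 1 I, 3 N, 2 O.
Implicit hydrogens by atom environment:
  3 × C: 2 H each → 6
  2 × C: 3 H each → 6
  2 × C: 1 H each → 2
  2 × C: no H
  1 × I: no H
  1 × N (charge +1): 3 H
  1 × N (charge +1): 2 H
  1 × N: 2 H
  1 × O: 1 H
  1 × O: no H
  Total hydrogens = 22.
Net charge +2.
Molecular formula: [C9H22IN3O2]2+

[C9H22IN3O2]2+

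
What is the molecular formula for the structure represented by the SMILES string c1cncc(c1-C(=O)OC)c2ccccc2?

Heavy atoms from the SMILES: 13 C, 1 N, 2 O.
Implicit hydrogens by atom environment:
  8 × C (aromatic): 1 H each → 8
  3 × C (aromatic): no H
  2 × O: no H
  1 × C: 3 H
  1 × C: no H
  1 × N (aromatic): no H
  Total hydrogens = 11.
Molecular formula: C13H11NO2

C13H11NO2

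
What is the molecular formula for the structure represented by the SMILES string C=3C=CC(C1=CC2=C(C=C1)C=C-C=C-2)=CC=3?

Heavy atoms from the SMILES: 16 C.
Implicit hydrogens by atom environment:
  12 × C (aromatic): 1 H each → 12
  4 × C (aromatic): no H
  Total hydrogens = 12.
Molecular formula: C16H12

C16H12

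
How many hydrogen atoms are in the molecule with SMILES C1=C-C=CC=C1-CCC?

Hydrogens are implicit in SMILES; fill each atom to its normal valence:
  5 × C (aromatic): 1 H each → 5
  2 × C: 2 H each → 4
  1 × C: 3 H
  1 × C (aromatic): no H
  Total hydrogens = 12.

12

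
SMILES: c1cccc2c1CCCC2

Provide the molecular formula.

C10H12

Heavy atoms from the SMILES: 10 C.
Implicit hydrogens by atom environment:
  4 × C: 2 H each → 8
  4 × C (aromatic): 1 H each → 4
  2 × C (aromatic): no H
  Total hydrogens = 12.
Molecular formula: C10H12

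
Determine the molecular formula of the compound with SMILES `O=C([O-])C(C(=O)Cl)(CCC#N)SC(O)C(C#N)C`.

C10H10ClN2O4S-

Heavy atoms from the SMILES: 10 C, 1 Cl, 2 N, 4 O, 1 S.
Implicit hydrogens by atom environment:
  5 × C: no H
  2 × C: 2 H each → 4
  2 × C: 1 H each → 2
  2 × N: no H
  2 × O: no H
  1 × C: 3 H
  1 × Cl: no H
  1 × O: 1 H
  1 × O (charge -1): no H
  1 × S: no H
  Total hydrogens = 10.
Net charge -1.
Molecular formula: C10H10ClN2O4S-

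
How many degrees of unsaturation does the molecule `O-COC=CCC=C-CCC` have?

2

Molecular formula from the SMILES: C9H16O2.
DoU = (2C + 2 + N − H − X)/2 = (2·9 + 2 + 0 − 16 − 0)/2 = 4/2 = 2.
(Structurally: 0 ring(s) + 2 π bond(s) = 2.)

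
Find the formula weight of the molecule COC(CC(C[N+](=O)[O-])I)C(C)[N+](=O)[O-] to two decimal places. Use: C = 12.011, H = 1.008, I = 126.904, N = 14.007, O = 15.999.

Molecular formula: C7H13IN2O5.
M = 7×12.011 + 13×1.008 + 1×126.904 + 2×14.007 + 5×15.999 = 332.09 g/mol.

332.09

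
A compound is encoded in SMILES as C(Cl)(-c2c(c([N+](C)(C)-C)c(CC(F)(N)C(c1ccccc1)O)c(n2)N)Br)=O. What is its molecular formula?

C18H22BrClFN4O2+

Heavy atoms from the SMILES: 1 Br, 18 C, 1 Cl, 1 F, 4 N, 2 O.
Implicit hydrogens by atom environment:
  6 × C (aromatic): no H
  5 × C (aromatic): 1 H each → 5
  3 × C: 3 H each → 9
  2 × C: no H
  2 × N: 2 H each → 4
  1 × Br: no H
  1 × C: 2 H
  1 × C: 1 H
  1 × Cl: no H
  1 × F: no H
  1 × N (aromatic): no H
  1 × N (charge +1): no H
  1 × O: 1 H
  1 × O: no H
  Total hydrogens = 22.
Net charge +1.
Molecular formula: C18H22BrClFN4O2+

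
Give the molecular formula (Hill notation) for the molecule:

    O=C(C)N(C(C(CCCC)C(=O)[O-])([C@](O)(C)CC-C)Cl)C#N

Heavy atoms from the SMILES: 15 C, 1 Cl, 2 N, 4 O.
Implicit hydrogens by atom environment:
  5 × C: 2 H each → 10
  5 × C: no H
  4 × C: 3 H each → 12
  2 × N: no H
  2 × O: no H
  1 × C: 1 H
  1 × Cl: no H
  1 × O: 1 H
  1 × O (charge -1): no H
  Total hydrogens = 24.
Net charge -1.
Molecular formula: C15H24ClN2O4-

C15H24ClN2O4-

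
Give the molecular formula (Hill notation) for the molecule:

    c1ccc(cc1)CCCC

C10H14

Heavy atoms from the SMILES: 10 C.
Implicit hydrogens by atom environment:
  5 × C (aromatic): 1 H each → 5
  3 × C: 2 H each → 6
  1 × C: 3 H
  1 × C (aromatic): no H
  Total hydrogens = 14.
Molecular formula: C10H14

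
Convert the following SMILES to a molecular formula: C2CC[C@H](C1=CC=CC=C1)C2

Heavy atoms from the SMILES: 11 C.
Implicit hydrogens by atom environment:
  5 × C (aromatic): 1 H each → 5
  4 × C: 2 H each → 8
  1 × C: 1 H
  1 × C (aromatic): no H
  Total hydrogens = 14.
Molecular formula: C11H14

C11H14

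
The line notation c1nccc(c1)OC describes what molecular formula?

C6H7NO

Heavy atoms from the SMILES: 6 C, 1 N, 1 O.
Implicit hydrogens by atom environment:
  4 × C (aromatic): 1 H each → 4
  1 × C: 3 H
  1 × C (aromatic): no H
  1 × N (aromatic): no H
  1 × O: no H
  Total hydrogens = 7.
Molecular formula: C6H7NO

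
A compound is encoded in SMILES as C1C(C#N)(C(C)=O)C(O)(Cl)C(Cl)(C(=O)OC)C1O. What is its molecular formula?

Heavy atoms from the SMILES: 10 C, 2 Cl, 1 N, 5 O.
Implicit hydrogens by atom environment:
  6 × C: no H
  3 × O: no H
  2 × C: 3 H each → 6
  2 × Cl: no H
  2 × O: 1 H each → 2
  1 × C: 2 H
  1 × C: 1 H
  1 × N: no H
  Total hydrogens = 11.
Molecular formula: C10H11Cl2NO5

C10H11Cl2NO5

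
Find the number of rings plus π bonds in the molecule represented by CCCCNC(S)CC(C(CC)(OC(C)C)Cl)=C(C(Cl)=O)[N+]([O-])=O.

Molecular formula from the SMILES: C15H26Cl2N2O4S.
DoU = (2C + 2 + N − H − X)/2 = (2·15 + 2 + 2 − 26 − 2)/2 = 6/2 = 3.
(Structurally: 0 ring(s) + 3 π bond(s) = 3.)

3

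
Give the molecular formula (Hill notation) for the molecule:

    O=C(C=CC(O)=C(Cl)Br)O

C5H4BrClO3

Heavy atoms from the SMILES: 1 Br, 5 C, 1 Cl, 3 O.
Implicit hydrogens by atom environment:
  3 × C: no H
  2 × C: 1 H each → 2
  2 × O: 1 H each → 2
  1 × Br: no H
  1 × Cl: no H
  1 × O: no H
  Total hydrogens = 4.
Molecular formula: C5H4BrClO3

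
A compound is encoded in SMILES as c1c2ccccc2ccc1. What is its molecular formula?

Heavy atoms from the SMILES: 10 C.
Implicit hydrogens by atom environment:
  8 × C (aromatic): 1 H each → 8
  2 × C (aromatic): no H
  Total hydrogens = 8.
Molecular formula: C10H8

C10H8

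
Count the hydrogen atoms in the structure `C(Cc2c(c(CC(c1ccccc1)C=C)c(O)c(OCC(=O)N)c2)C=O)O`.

23

Hydrogens are implicit in SMILES; fill each atom to its normal valence:
  6 × C (aromatic): 1 H each → 6
  6 × C (aromatic): no H
  5 × C: 2 H each → 10
  3 × C: 1 H each → 3
  3 × O: no H
  2 × O: 1 H each → 2
  1 × C: no H
  1 × N: 2 H
  Total hydrogens = 23.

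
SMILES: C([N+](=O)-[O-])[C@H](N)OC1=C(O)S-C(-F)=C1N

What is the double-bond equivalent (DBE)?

4

Molecular formula from the SMILES: C6H8FN3O4S.
DoU = (2C + 2 + N − H − X)/2 = (2·6 + 2 + 3 − 8 − 1)/2 = 8/2 = 4.
(Structurally: 1 ring(s) + 3 π bond(s) = 4.)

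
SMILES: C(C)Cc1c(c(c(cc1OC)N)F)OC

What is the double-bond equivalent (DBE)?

4

Molecular formula from the SMILES: C11H16FNO2.
DoU = (2C + 2 + N − H − X)/2 = (2·11 + 2 + 1 − 16 − 1)/2 = 8/2 = 4.
(Structurally: 1 ring(s) + 3 π bond(s) = 4.)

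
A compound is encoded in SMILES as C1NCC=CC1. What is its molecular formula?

Heavy atoms from the SMILES: 5 C, 1 N.
Implicit hydrogens by atom environment:
  3 × C: 2 H each → 6
  2 × C: 1 H each → 2
  1 × N: 1 H
  Total hydrogens = 9.
Molecular formula: C5H9N

C5H9N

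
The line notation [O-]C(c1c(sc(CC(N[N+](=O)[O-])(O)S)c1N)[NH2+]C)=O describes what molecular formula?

Heavy atoms from the SMILES: 8 C, 4 N, 5 O, 2 S.
Implicit hydrogens by atom environment:
  4 × C (aromatic): no H
  2 × C: no H
  2 × O: no H
  2 × O (charge -1): no H
  1 × C: 3 H
  1 × C: 2 H
  1 × N (charge +1): 2 H
  1 × N: 2 H
  1 × N: 1 H
  1 × N (charge +1): no H
  1 × O: 1 H
  1 × S: 1 H
  1 × S (aromatic): no H
  Total hydrogens = 12.
Molecular formula: C8H12N4O5S2

C8H12N4O5S2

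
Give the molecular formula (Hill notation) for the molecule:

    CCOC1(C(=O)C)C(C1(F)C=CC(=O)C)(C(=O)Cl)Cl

C12H13Cl2FO4

Heavy atoms from the SMILES: 12 C, 2 Cl, 1 F, 4 O.
Implicit hydrogens by atom environment:
  6 × C: no H
  4 × O: no H
  3 × C: 3 H each → 9
  2 × C: 1 H each → 2
  2 × Cl: no H
  1 × C: 2 H
  1 × F: no H
  Total hydrogens = 13.
Molecular formula: C12H13Cl2FO4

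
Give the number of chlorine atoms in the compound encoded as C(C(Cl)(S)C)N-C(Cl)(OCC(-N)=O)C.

2

The symbol for chlorine appears 2 times in the SMILES.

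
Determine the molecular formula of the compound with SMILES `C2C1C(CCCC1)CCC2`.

C10H18

Heavy atoms from the SMILES: 10 C.
Implicit hydrogens by atom environment:
  8 × C: 2 H each → 16
  2 × C: 1 H each → 2
  Total hydrogens = 18.
Molecular formula: C10H18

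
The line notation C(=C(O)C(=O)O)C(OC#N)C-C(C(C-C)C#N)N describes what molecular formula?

Heavy atoms from the SMILES: 11 C, 3 N, 4 O.
Implicit hydrogens by atom environment:
  4 × C: 1 H each → 4
  4 × C: no H
  2 × C: 2 H each → 4
  2 × N: no H
  2 × O: 1 H each → 2
  2 × O: no H
  1 × C: 3 H
  1 × N: 2 H
  Total hydrogens = 15.
Molecular formula: C11H15N3O4

C11H15N3O4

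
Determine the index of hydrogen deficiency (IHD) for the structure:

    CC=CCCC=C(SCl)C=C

Molecular formula from the SMILES: C9H13ClS.
DoU = (2C + 2 + N − H − X)/2 = (2·9 + 2 + 0 − 13 − 1)/2 = 6/2 = 3.
(Structurally: 0 ring(s) + 3 π bond(s) = 3.)

3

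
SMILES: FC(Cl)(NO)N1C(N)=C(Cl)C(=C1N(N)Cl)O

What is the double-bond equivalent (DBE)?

3

Molecular formula from the SMILES: C5H7Cl3FN5O2.
DoU = (2C + 2 + N − H − X)/2 = (2·5 + 2 + 5 − 7 − 4)/2 = 6/2 = 3.
(Structurally: 1 ring(s) + 2 π bond(s) = 3.)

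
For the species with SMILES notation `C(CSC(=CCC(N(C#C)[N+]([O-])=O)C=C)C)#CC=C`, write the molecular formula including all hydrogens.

C14H16N2O2S

Heavy atoms from the SMILES: 14 C, 2 N, 2 O, 1 S.
Implicit hydrogens by atom environment:
  5 × C: 1 H each → 5
  4 × C: 2 H each → 8
  4 × C: no H
  1 × C: 3 H
  1 × N: no H
  1 × N (charge +1): no H
  1 × O: no H
  1 × O (charge -1): no H
  1 × S: no H
  Total hydrogens = 16.
Molecular formula: C14H16N2O2S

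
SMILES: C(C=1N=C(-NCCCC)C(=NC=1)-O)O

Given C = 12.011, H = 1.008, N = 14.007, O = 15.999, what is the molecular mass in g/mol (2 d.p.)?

Molecular formula: C9H15N3O2.
M = 9×12.011 + 15×1.008 + 3×14.007 + 2×15.999 = 197.24 g/mol.

197.24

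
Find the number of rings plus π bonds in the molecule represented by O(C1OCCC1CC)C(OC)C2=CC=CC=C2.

Molecular formula from the SMILES: C14H20O3.
DoU = (2C + 2 + N − H − X)/2 = (2·14 + 2 + 0 − 20 − 0)/2 = 10/2 = 5.
(Structurally: 2 ring(s) + 3 π bond(s) = 5.)

5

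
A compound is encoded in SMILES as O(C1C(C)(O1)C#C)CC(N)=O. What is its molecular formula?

C7H9NO3

Heavy atoms from the SMILES: 7 C, 1 N, 3 O.
Implicit hydrogens by atom environment:
  3 × C: no H
  3 × O: no H
  2 × C: 1 H each → 2
  1 × C: 3 H
  1 × C: 2 H
  1 × N: 2 H
  Total hydrogens = 9.
Molecular formula: C7H9NO3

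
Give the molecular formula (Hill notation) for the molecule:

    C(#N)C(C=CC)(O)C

Heavy atoms from the SMILES: 6 C, 1 N, 1 O.
Implicit hydrogens by atom environment:
  2 × C: 3 H each → 6
  2 × C: 1 H each → 2
  2 × C: no H
  1 × N: no H
  1 × O: 1 H
  Total hydrogens = 9.
Molecular formula: C6H9NO

C6H9NO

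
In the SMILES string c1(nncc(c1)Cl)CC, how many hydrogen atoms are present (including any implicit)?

7

Hydrogens are implicit in SMILES; fill each atom to its normal valence:
  2 × C (aromatic): 1 H each → 2
  2 × C (aromatic): no H
  2 × N (aromatic): no H
  1 × C: 3 H
  1 × C: 2 H
  1 × Cl: no H
  Total hydrogens = 7.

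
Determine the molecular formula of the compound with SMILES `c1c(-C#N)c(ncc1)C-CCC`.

C10H12N2

Heavy atoms from the SMILES: 10 C, 2 N.
Implicit hydrogens by atom environment:
  3 × C: 2 H each → 6
  3 × C (aromatic): 1 H each → 3
  2 × C (aromatic): no H
  1 × C: 3 H
  1 × C: no H
  1 × N (aromatic): no H
  1 × N: no H
  Total hydrogens = 12.
Molecular formula: C10H12N2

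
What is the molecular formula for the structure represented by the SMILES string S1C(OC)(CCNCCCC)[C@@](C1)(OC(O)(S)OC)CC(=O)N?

Heavy atoms from the SMILES: 14 C, 2 N, 5 O, 2 S.
Implicit hydrogens by atom environment:
  7 × C: 2 H each → 14
  4 × C: no H
  4 × O: no H
  3 × C: 3 H each → 9
  1 × N: 2 H
  1 × N: 1 H
  1 × O: 1 H
  1 × S: 1 H
  1 × S: no H
  Total hydrogens = 28.
Molecular formula: C14H28N2O5S2

C14H28N2O5S2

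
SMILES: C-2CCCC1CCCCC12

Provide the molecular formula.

Heavy atoms from the SMILES: 10 C.
Implicit hydrogens by atom environment:
  8 × C: 2 H each → 16
  2 × C: 1 H each → 2
  Total hydrogens = 18.
Molecular formula: C10H18

C10H18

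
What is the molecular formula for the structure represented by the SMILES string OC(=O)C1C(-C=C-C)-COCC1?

C9H14O3

Heavy atoms from the SMILES: 9 C, 3 O.
Implicit hydrogens by atom environment:
  4 × C: 1 H each → 4
  3 × C: 2 H each → 6
  2 × O: no H
  1 × C: 3 H
  1 × C: no H
  1 × O: 1 H
  Total hydrogens = 14.
Molecular formula: C9H14O3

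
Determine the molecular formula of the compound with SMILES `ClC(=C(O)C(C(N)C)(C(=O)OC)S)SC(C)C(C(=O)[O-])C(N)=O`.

Heavy atoms from the SMILES: 12 C, 1 Cl, 2 N, 6 O, 2 S.
Implicit hydrogens by atom environment:
  6 × C: no H
  4 × O: no H
  3 × C: 3 H each → 9
  3 × C: 1 H each → 3
  2 × N: 2 H each → 4
  1 × Cl: no H
  1 × O: 1 H
  1 × O (charge -1): no H
  1 × S: 1 H
  1 × S: no H
  Total hydrogens = 18.
Net charge -1.
Molecular formula: C12H18ClN2O6S2-

C12H18ClN2O6S2-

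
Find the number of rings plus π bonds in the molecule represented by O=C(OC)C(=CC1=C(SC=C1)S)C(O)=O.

Molecular formula from the SMILES: C9H8O4S2.
DoU = (2C + 2 + N − H − X)/2 = (2·9 + 2 + 0 − 8 − 0)/2 = 12/2 = 6.
(Structurally: 1 ring(s) + 5 π bond(s) = 6.)

6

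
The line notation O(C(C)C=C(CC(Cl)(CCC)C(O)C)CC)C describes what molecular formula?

Heavy atoms from the SMILES: 14 C, 1 Cl, 2 O.
Implicit hydrogens by atom environment:
  5 × C: 3 H each → 15
  4 × C: 2 H each → 8
  3 × C: 1 H each → 3
  2 × C: no H
  1 × Cl: no H
  1 × O: 1 H
  1 × O: no H
  Total hydrogens = 27.
Molecular formula: C14H27ClO2

C14H27ClO2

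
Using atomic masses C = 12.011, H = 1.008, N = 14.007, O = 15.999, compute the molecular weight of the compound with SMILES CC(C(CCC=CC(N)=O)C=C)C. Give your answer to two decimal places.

181.28

Molecular formula: C11H19NO.
M = 11×12.011 + 19×1.008 + 1×14.007 + 1×15.999 = 181.28 g/mol.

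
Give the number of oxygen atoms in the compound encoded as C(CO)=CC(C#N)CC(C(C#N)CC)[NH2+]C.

The symbol for oxygen appears 1 time in the SMILES.

1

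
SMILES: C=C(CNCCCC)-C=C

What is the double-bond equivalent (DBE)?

2

Molecular formula from the SMILES: C9H17N.
DoU = (2C + 2 + N − H − X)/2 = (2·9 + 2 + 1 − 17 − 0)/2 = 4/2 = 2.
(Structurally: 0 ring(s) + 2 π bond(s) = 2.)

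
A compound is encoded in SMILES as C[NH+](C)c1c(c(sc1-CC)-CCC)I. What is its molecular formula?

C11H19INS+

Heavy atoms from the SMILES: 11 C, 1 I, 1 N, 1 S.
Implicit hydrogens by atom environment:
  4 × C: 3 H each → 12
  4 × C (aromatic): no H
  3 × C: 2 H each → 6
  1 × I: no H
  1 × N (charge +1): 1 H
  1 × S (aromatic): no H
  Total hydrogens = 19.
Net charge +1.
Molecular formula: C11H19INS+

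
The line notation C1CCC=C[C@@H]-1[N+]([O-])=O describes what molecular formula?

C6H9NO2

Heavy atoms from the SMILES: 6 C, 1 N, 2 O.
Implicit hydrogens by atom environment:
  3 × C: 2 H each → 6
  3 × C: 1 H each → 3
  1 × N (charge +1): no H
  1 × O: no H
  1 × O (charge -1): no H
  Total hydrogens = 9.
Molecular formula: C6H9NO2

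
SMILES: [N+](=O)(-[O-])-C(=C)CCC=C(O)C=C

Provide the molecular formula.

Heavy atoms from the SMILES: 8 C, 1 N, 3 O.
Implicit hydrogens by atom environment:
  4 × C: 2 H each → 8
  2 × C: 1 H each → 2
  2 × C: no H
  1 × N (charge +1): no H
  1 × O: 1 H
  1 × O: no H
  1 × O (charge -1): no H
  Total hydrogens = 11.
Molecular formula: C8H11NO3

C8H11NO3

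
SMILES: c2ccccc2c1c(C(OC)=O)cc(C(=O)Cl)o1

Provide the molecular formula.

C13H9ClO4

Heavy atoms from the SMILES: 13 C, 1 Cl, 4 O.
Implicit hydrogens by atom environment:
  6 × C (aromatic): 1 H each → 6
  4 × C (aromatic): no H
  3 × O: no H
  2 × C: no H
  1 × C: 3 H
  1 × Cl: no H
  1 × O (aromatic): no H
  Total hydrogens = 9.
Molecular formula: C13H9ClO4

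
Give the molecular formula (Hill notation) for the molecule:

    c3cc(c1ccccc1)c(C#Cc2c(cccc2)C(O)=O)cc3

Heavy atoms from the SMILES: 21 C, 2 O.
Implicit hydrogens by atom environment:
  13 × C (aromatic): 1 H each → 13
  5 × C (aromatic): no H
  3 × C: no H
  1 × O: 1 H
  1 × O: no H
  Total hydrogens = 14.
Molecular formula: C21H14O2

C21H14O2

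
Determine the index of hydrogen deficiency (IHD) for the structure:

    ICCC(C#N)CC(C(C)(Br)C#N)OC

Molecular formula from the SMILES: C10H14BrIN2O.
DoU = (2C + 2 + N − H − X)/2 = (2·10 + 2 + 2 − 14 − 2)/2 = 8/2 = 4.
(Structurally: 0 ring(s) + 4 π bond(s) = 4.)

4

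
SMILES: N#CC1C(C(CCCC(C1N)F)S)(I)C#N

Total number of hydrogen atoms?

13

Hydrogens are implicit in SMILES; fill each atom to its normal valence:
  4 × C: 1 H each → 4
  3 × C: 2 H each → 6
  3 × C: no H
  2 × N: no H
  1 × F: no H
  1 × I: no H
  1 × N: 2 H
  1 × S: 1 H
  Total hydrogens = 13.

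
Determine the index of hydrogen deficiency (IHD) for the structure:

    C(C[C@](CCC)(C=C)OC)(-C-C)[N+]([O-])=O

Molecular formula from the SMILES: C11H21NO3.
DoU = (2C + 2 + N − H − X)/2 = (2·11 + 2 + 1 − 21 − 0)/2 = 4/2 = 2.
(Structurally: 0 ring(s) + 2 π bond(s) = 2.)

2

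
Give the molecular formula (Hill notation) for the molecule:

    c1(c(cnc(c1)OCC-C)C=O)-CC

Heavy atoms from the SMILES: 11 C, 1 N, 2 O.
Implicit hydrogens by atom environment:
  3 × C: 2 H each → 6
  3 × C (aromatic): no H
  2 × C: 3 H each → 6
  2 × C (aromatic): 1 H each → 2
  2 × O: no H
  1 × C: 1 H
  1 × N (aromatic): no H
  Total hydrogens = 15.
Molecular formula: C11H15NO2

C11H15NO2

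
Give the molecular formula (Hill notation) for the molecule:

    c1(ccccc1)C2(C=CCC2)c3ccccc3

C17H16

Heavy atoms from the SMILES: 17 C.
Implicit hydrogens by atom environment:
  10 × C (aromatic): 1 H each → 10
  2 × C: 2 H each → 4
  2 × C: 1 H each → 2
  2 × C (aromatic): no H
  1 × C: no H
  Total hydrogens = 16.
Molecular formula: C17H16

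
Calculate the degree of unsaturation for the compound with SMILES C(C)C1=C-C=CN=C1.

4

Molecular formula from the SMILES: C7H9N.
DoU = (2C + 2 + N − H − X)/2 = (2·7 + 2 + 1 − 9 − 0)/2 = 8/2 = 4.
(Structurally: 1 ring(s) + 3 π bond(s) = 4.)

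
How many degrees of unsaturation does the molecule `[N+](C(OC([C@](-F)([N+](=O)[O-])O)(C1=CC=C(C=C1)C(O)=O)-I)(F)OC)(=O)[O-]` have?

7

Molecular formula from the SMILES: C11H9F2IN2O9.
DoU = (2C + 2 + N − H − X)/2 = (2·11 + 2 + 2 − 9 − 3)/2 = 14/2 = 7.
(Structurally: 1 ring(s) + 6 π bond(s) = 7.)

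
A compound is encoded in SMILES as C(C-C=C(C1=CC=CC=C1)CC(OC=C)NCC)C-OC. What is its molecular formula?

Heavy atoms from the SMILES: 18 C, 1 N, 2 O.
Implicit hydrogens by atom environment:
  6 × C: 2 H each → 12
  5 × C (aromatic): 1 H each → 5
  3 × C: 1 H each → 3
  2 × C: 3 H each → 6
  2 × O: no H
  1 × C: no H
  1 × C (aromatic): no H
  1 × N: 1 H
  Total hydrogens = 27.
Molecular formula: C18H27NO2

C18H27NO2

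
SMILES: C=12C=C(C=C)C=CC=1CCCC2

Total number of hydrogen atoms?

14

Hydrogens are implicit in SMILES; fill each atom to its normal valence:
  5 × C: 2 H each → 10
  3 × C (aromatic): 1 H each → 3
  3 × C (aromatic): no H
  1 × C: 1 H
  Total hydrogens = 14.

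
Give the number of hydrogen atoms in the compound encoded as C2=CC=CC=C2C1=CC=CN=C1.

9

Hydrogens are implicit in SMILES; fill each atom to its normal valence:
  9 × C (aromatic): 1 H each → 9
  2 × C (aromatic): no H
  1 × N (aromatic): no H
  Total hydrogens = 9.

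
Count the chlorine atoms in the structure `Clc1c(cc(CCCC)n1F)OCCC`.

1

The symbol for chlorine appears 1 time in the SMILES.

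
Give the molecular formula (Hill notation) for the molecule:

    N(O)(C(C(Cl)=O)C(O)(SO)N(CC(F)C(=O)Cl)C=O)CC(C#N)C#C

C12H12Cl2FN3O6S

Heavy atoms from the SMILES: 12 C, 2 Cl, 1 F, 3 N, 6 O, 1 S.
Implicit hydrogens by atom environment:
  5 × C: 1 H each → 5
  5 × C: no H
  3 × N: no H
  3 × O: 1 H each → 3
  3 × O: no H
  2 × C: 2 H each → 4
  2 × Cl: no H
  1 × F: no H
  1 × S: no H
  Total hydrogens = 12.
Molecular formula: C12H12Cl2FN3O6S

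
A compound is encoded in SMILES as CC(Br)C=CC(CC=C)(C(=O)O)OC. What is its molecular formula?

Heavy atoms from the SMILES: 1 Br, 10 C, 3 O.
Implicit hydrogens by atom environment:
  4 × C: 1 H each → 4
  2 × C: 3 H each → 6
  2 × C: 2 H each → 4
  2 × C: no H
  2 × O: no H
  1 × Br: no H
  1 × O: 1 H
  Total hydrogens = 15.
Molecular formula: C10H15BrO3

C10H15BrO3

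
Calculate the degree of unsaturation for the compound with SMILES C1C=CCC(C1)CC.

Molecular formula from the SMILES: C8H14.
DoU = (2C + 2 + N − H − X)/2 = (2·8 + 2 + 0 − 14 − 0)/2 = 4/2 = 2.
(Structurally: 1 ring(s) + 1 π bond(s) = 2.)

2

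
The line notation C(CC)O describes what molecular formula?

Heavy atoms from the SMILES: 3 C, 1 O.
Implicit hydrogens by atom environment:
  2 × C: 2 H each → 4
  1 × C: 3 H
  1 × O: 1 H
  Total hydrogens = 8.
Molecular formula: C3H8O

C3H8O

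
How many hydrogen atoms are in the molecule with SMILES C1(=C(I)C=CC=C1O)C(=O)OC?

7

Hydrogens are implicit in SMILES; fill each atom to its normal valence:
  3 × C (aromatic): 1 H each → 3
  3 × C (aromatic): no H
  2 × O: no H
  1 × C: 3 H
  1 × C: no H
  1 × I: no H
  1 × O: 1 H
  Total hydrogens = 7.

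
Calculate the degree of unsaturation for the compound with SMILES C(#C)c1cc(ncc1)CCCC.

6

Molecular formula from the SMILES: C11H13N.
DoU = (2C + 2 + N − H − X)/2 = (2·11 + 2 + 1 − 13 − 0)/2 = 12/2 = 6.
(Structurally: 1 ring(s) + 5 π bond(s) = 6.)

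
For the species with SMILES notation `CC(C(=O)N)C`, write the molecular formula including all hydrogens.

Heavy atoms from the SMILES: 4 C, 1 N, 1 O.
Implicit hydrogens by atom environment:
  2 × C: 3 H each → 6
  1 × C: 1 H
  1 × C: no H
  1 × N: 2 H
  1 × O: no H
  Total hydrogens = 9.
Molecular formula: C4H9NO

C4H9NO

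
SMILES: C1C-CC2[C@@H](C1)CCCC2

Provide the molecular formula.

Heavy atoms from the SMILES: 10 C.
Implicit hydrogens by atom environment:
  8 × C: 2 H each → 16
  2 × C: 1 H each → 2
  Total hydrogens = 18.
Molecular formula: C10H18

C10H18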